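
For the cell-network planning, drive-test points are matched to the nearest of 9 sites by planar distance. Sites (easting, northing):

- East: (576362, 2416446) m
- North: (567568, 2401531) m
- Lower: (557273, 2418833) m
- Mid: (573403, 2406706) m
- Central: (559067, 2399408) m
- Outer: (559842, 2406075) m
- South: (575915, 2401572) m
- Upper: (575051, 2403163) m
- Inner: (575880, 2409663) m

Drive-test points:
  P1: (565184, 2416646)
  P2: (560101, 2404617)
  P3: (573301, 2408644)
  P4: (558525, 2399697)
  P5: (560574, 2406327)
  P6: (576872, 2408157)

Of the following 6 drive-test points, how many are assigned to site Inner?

1

P1 → Lower
P2 → Outer
P3 → Mid
P4 → Central
P5 → Outer
P6 → Inner
1 of the 6 goes to Inner.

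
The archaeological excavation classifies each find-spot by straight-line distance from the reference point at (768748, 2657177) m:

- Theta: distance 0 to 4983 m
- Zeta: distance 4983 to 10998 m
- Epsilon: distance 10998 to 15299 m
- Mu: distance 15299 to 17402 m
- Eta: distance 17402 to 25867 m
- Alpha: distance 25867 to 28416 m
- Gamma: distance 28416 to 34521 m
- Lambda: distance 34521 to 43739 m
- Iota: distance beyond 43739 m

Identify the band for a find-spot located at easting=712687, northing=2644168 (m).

Distance = √((712687−768748)² + (2644168−2657177)²) = √(3142835721.000 + 169234081.000) = 57550.585 m.
43739 ≤ 57550.585 < ∞ → Iota.

Iota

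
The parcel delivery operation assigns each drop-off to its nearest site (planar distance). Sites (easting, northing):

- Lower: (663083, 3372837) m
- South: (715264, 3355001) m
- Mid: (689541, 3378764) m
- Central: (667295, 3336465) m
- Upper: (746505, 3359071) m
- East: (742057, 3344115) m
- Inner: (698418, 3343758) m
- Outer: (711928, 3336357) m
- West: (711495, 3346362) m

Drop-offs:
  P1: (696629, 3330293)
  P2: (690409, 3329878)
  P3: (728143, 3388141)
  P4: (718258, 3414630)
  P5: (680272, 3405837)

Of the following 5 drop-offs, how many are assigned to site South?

0

P1 → Inner
P2 → Inner
P3 → Upper
P4 → Mid
P5 → Mid
0 of the 5 go to South.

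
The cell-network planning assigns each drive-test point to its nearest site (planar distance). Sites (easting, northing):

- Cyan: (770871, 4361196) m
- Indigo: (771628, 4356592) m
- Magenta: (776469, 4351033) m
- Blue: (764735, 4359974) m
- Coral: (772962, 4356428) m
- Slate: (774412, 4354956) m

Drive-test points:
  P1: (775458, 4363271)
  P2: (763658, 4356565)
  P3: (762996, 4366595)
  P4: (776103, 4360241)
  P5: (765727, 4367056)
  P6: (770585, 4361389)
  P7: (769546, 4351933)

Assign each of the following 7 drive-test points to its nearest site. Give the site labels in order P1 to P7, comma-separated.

P1 → Cyan (d²=25346194.00)
P2 → Blue (d²=12781210.00)
P3 → Blue (d²=46861762.00)
P4 → Coral (d²=24404850.00)
P5 → Blue (d²=51138788.00)
P6 → Cyan (d²=119045.00)
P7 → Indigo (d²=26041005.00)

Cyan, Blue, Blue, Coral, Blue, Cyan, Indigo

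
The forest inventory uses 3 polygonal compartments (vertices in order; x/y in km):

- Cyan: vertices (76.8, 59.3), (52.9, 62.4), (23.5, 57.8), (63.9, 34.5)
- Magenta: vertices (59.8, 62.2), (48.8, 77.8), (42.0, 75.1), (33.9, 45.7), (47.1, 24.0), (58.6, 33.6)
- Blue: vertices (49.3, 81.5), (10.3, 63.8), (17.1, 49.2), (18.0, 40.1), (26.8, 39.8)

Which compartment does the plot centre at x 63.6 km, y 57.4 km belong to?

Cyan

Cast a ray rightward from (63.6, 57.4). For each polygon, the edges (by vertex number in listed order) whose endpoints lie on opposite sides of y = 57.4, where each meets that height, and whether that is right or left of the point:
Cyan: 3–4 at x≈24.19 (left), 4–1 at x≈75.81 (right) → 1 crossing.
Magenta: 3–4 at x≈37.12 (left), 6–1 at x≈59.60 (left) → 0 crossings.
Blue: 2–3 at x≈13.28 (left), 5–1 at x≈36.30 (left) → 0 crossings.
Only Cyan has an odd count, so the point is inside Cyan.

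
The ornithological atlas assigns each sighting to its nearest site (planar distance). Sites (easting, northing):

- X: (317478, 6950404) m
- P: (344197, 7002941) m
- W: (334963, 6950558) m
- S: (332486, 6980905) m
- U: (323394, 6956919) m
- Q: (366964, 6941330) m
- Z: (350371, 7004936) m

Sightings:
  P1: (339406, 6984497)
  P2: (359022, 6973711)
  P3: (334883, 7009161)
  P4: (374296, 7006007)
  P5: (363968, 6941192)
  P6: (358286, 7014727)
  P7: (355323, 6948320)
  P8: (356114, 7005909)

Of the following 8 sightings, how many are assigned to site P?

P1 → S
P2 → S
P3 → P
P4 → Z
P5 → Q
P6 → Z
P7 → Q
P8 → Z
1 of the 8 goes to P.

1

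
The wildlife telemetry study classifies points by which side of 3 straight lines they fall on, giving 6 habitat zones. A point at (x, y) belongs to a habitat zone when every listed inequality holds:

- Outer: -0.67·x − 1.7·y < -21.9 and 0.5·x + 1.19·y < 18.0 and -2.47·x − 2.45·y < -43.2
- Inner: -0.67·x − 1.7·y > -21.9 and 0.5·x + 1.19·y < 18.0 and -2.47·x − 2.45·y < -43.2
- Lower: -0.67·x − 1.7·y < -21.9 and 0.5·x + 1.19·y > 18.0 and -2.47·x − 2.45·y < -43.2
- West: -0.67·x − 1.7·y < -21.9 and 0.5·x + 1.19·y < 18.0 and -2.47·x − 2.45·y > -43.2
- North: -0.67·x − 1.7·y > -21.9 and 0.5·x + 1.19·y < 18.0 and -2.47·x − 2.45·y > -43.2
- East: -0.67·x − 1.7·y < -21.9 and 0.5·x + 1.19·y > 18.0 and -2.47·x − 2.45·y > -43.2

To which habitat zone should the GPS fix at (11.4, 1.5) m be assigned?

-0.67·11.4 − 1.7·1.5 = -10.188, which is > -21.9
0.5·11.4 + 1.19·1.5 = 7.485, which is < 18.0
-2.47·11.4 − 2.45·1.5 = -31.833, which is > -43.2
This sign pattern matches North.

North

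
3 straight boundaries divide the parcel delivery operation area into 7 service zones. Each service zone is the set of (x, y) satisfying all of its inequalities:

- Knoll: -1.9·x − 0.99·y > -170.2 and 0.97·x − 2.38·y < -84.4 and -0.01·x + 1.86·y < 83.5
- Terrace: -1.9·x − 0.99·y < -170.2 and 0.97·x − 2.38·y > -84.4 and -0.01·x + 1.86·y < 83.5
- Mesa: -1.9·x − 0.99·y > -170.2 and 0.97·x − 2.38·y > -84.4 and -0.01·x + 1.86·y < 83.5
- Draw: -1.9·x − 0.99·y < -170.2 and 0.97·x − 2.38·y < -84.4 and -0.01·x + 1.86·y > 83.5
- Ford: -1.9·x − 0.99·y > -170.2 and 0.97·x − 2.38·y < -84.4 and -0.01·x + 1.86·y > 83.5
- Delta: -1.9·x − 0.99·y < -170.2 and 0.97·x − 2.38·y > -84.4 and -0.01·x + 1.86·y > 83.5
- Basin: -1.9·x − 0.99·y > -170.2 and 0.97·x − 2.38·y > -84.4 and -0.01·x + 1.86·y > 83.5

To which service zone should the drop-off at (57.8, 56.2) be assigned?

Basin

-1.9·57.8 − 0.99·56.2 = -165.458, which is > -170.2
0.97·57.8 − 2.38·56.2 = -77.690, which is > -84.4
-0.01·57.8 + 1.86·56.2 = 103.954, which is > 83.5
This sign pattern matches Basin.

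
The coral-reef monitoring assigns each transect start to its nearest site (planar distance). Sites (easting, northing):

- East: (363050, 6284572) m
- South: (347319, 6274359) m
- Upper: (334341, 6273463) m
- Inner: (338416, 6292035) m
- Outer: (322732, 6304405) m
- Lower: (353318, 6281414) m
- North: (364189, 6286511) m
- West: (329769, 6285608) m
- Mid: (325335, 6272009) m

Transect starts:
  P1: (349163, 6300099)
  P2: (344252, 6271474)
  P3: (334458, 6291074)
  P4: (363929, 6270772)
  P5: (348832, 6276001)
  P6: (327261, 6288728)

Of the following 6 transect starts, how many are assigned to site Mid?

0

P1 → Inner
P2 → South
P3 → Inner
P4 → East
P5 → South
P6 → West
0 of the 6 go to Mid.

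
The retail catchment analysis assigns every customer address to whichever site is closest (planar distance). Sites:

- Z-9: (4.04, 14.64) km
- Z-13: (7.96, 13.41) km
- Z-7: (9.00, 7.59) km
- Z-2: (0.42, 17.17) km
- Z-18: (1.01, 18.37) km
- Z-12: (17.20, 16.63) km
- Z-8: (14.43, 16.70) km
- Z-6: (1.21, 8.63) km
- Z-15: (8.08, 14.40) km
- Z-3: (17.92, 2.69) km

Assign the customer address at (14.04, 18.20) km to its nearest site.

Squared distances to each site:
Z-9: 112.674; Z-13: 59.910; Z-7: 137.974; Z-2: 186.565; Z-18: 169.810; Z-12: 12.451; Z-8: 2.402; Z-6: 256.194; Z-15: 49.962; Z-3: 255.615.
Minimum at Z-8.

Z-8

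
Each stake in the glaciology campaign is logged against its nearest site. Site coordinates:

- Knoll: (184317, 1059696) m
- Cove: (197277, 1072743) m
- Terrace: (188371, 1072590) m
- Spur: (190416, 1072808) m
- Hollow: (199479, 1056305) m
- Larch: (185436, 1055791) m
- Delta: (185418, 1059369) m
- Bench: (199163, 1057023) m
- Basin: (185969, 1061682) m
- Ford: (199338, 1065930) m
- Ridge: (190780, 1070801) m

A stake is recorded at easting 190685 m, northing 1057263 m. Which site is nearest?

Squared distances to each site:
Knoll: 46470913.000; Cove: 283084864.000; Terrace: 240271525.000; Spur: 241719386.000; Hollow: 78252200.000; Larch: 29718785.000; Delta: 32176525.000; Bench: 71934084.000; Basin: 41768217.000; Ford: 149991298.000; Ridge: 183286469.000.
Minimum at Larch.

Larch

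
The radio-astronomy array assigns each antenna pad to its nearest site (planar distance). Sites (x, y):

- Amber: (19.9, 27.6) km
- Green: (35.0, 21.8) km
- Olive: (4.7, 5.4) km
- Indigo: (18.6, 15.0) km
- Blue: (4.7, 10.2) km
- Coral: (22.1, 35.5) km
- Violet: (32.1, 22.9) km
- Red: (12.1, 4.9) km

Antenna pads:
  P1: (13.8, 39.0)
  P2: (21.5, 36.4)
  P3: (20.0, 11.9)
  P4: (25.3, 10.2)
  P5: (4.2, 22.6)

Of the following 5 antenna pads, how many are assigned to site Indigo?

P1 → Coral
P2 → Coral
P3 → Indigo
P4 → Indigo
P5 → Blue
2 of the 5 go to Indigo.

2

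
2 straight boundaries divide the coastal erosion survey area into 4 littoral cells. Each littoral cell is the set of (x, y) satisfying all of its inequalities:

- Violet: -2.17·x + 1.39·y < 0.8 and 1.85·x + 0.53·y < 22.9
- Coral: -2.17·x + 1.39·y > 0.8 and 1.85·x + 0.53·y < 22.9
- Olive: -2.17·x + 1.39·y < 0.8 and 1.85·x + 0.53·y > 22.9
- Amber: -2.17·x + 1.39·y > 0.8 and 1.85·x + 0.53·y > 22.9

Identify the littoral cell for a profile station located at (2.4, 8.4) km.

-2.17·2.4 + 1.39·8.4 = 6.468, which is > 0.8
1.85·2.4 + 0.53·8.4 = 8.892, which is < 22.9
This sign pattern matches Coral.

Coral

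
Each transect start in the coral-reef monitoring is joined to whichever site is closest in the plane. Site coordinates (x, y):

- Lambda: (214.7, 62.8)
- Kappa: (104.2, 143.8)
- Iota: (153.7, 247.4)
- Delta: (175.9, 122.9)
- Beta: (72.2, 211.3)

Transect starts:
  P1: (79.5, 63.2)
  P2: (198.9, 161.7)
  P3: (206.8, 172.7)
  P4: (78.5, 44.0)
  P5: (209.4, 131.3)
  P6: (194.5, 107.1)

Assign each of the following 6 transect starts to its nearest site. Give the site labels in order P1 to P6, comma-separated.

Kappa, Delta, Delta, Kappa, Delta, Delta

P1 → Kappa (d²=7106.45)
P2 → Delta (d²=2034.44)
P3 → Delta (d²=3434.85)
P4 → Kappa (d²=10620.53)
P5 → Delta (d²=1192.81)
P6 → Delta (d²=595.60)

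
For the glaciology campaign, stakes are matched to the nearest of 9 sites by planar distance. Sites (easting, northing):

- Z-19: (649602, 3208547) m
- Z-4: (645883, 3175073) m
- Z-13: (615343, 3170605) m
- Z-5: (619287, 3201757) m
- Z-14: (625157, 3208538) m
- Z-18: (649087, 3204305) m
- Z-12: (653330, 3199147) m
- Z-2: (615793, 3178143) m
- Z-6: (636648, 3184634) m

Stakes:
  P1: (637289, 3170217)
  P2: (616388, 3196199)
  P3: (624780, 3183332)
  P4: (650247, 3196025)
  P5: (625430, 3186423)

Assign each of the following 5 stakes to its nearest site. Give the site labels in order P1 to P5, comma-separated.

Z-4, Z-5, Z-2, Z-12, Z-6

P1 → Z-4 (d²=97437572.00)
P2 → Z-5 (d²=39295565.00)
P3 → Z-2 (d²=107691890.00)
P4 → Z-12 (d²=19251773.00)
P5 → Z-6 (d²=129044045.00)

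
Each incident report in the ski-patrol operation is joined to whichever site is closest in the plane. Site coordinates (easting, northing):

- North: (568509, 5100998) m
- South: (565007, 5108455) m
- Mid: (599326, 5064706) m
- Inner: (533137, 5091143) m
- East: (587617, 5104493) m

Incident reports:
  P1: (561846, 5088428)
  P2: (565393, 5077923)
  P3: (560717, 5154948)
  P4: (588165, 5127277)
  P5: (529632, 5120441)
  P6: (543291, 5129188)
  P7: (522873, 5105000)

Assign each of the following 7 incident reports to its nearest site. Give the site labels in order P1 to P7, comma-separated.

P1 → North (d²=202400469.00)
P2 → North (d²=542165081.00)
P3 → South (d²=2180003149.00)
P4 → East (d²=519410960.00)
P5 → Inner (d²=870657829.00)
P6 → South (d²=901441945.00)
P7 → Inner (d²=297366145.00)

North, North, South, East, Inner, South, Inner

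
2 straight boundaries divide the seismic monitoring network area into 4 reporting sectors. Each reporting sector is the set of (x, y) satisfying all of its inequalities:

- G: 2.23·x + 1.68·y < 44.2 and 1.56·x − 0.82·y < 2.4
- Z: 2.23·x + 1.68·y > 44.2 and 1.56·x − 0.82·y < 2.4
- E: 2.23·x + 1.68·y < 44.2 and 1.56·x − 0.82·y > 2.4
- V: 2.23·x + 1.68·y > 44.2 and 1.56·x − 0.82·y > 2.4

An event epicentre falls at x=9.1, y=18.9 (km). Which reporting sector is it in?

Z

2.23·9.1 + 1.68·18.9 = 52.045, which is > 44.2
1.56·9.1 − 0.82·18.9 = -1.302, which is < 2.4
This sign pattern matches Z.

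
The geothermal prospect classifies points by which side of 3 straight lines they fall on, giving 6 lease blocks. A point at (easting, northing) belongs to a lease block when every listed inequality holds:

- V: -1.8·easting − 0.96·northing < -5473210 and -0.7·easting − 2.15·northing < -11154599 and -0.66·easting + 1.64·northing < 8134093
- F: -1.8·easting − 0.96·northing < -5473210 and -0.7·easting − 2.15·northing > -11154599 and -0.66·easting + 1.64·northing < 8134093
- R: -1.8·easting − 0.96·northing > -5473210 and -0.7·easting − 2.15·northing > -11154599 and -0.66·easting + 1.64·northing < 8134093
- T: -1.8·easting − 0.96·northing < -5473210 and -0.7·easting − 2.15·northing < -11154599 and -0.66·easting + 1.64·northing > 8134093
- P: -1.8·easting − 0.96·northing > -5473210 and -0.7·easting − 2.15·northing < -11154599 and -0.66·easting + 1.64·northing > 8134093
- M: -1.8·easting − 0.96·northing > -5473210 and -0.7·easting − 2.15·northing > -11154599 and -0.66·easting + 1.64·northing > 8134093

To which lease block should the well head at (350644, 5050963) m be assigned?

F

-1.8·350644 − 0.96·5050963 = -5480083.680, which is < -5473210
-0.7·350644 − 2.15·5050963 = -11105021.250, which is > -11154599
-0.66·350644 + 1.64·5050963 = 8052154.280, which is < 8134093
This sign pattern matches F.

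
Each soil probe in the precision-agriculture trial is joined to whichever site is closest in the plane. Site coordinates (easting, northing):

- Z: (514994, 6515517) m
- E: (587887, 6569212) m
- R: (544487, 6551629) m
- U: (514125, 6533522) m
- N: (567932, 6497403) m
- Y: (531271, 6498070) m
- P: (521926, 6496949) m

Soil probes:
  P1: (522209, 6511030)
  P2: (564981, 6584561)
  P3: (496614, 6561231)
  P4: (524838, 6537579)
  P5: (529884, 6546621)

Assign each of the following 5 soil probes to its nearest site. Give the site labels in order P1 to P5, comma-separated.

P1 → Z (d²=72189394.00)
P2 → E (d²=760276637.00)
P3 → U (d²=1074423802.00)
P4 → U (d²=131227618.00)
P5 → R (d²=238327673.00)

Z, E, U, U, R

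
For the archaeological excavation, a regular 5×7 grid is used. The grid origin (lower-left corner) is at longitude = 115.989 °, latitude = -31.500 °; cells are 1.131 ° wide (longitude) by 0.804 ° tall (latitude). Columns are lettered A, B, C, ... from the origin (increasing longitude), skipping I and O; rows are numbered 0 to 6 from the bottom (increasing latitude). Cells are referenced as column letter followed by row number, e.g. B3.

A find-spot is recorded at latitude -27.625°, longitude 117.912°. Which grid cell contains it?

Column index: ⌊(117.912 − 115.989) / 1.131⌋ = ⌊1.700⌋ = 1 → column B
Row offset from origin: ⌊(-27.625 − -31.500) / 0.804⌋ = ⌊4.820⌋ = 4 → row 4

B4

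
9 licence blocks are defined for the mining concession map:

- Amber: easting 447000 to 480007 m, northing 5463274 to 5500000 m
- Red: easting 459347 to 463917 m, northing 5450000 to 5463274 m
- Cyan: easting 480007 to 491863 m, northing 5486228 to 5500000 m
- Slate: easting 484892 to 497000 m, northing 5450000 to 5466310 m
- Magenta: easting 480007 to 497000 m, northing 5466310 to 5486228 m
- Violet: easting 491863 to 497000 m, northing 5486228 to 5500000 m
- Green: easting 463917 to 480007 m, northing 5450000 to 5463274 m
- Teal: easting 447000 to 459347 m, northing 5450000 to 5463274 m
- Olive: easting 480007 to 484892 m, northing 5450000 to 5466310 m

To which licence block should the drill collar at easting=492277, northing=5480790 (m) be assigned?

Magenta

The point has easting = 492277 and northing = 5480790.
Only Magenta satisfies 480007 ≤ easting ≤ 497000 and 5466310 ≤ northing ≤ 5486228.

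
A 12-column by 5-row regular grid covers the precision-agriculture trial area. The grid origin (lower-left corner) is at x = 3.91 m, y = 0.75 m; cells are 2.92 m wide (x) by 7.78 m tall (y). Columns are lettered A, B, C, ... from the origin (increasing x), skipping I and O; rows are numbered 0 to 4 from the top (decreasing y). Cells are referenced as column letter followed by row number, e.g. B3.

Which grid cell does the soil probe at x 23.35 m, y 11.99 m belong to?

G3

Column index: ⌊(23.35 − 3.91) / 2.92⌋ = ⌊6.658⌋ = 6 → column G
Row offset from origin: ⌊(11.99 − 0.75) / 7.78⌋ = ⌊1.445⌋ = 1 → row 3 (counted from top)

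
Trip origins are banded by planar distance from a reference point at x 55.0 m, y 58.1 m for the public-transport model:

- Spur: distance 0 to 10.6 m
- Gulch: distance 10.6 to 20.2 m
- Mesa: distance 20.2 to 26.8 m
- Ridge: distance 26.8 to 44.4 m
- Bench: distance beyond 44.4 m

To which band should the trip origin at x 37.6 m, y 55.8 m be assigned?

Gulch

Distance = √((37.6−55.0)² + (55.8−58.1)²) = √(302.760 + 5.290) = 17.551 m.
10.6 ≤ 17.551 < 20.2 → Gulch.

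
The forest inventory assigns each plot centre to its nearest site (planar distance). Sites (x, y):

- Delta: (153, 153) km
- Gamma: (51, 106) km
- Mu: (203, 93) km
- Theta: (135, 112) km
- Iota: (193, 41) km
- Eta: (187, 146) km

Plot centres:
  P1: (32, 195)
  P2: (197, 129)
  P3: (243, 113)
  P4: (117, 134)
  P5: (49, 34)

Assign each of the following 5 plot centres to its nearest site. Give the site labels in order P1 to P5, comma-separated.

Gamma, Eta, Mu, Theta, Gamma

P1 → Gamma (d²=8282.00)
P2 → Eta (d²=389.00)
P3 → Mu (d²=2000.00)
P4 → Theta (d²=808.00)
P5 → Gamma (d²=5188.00)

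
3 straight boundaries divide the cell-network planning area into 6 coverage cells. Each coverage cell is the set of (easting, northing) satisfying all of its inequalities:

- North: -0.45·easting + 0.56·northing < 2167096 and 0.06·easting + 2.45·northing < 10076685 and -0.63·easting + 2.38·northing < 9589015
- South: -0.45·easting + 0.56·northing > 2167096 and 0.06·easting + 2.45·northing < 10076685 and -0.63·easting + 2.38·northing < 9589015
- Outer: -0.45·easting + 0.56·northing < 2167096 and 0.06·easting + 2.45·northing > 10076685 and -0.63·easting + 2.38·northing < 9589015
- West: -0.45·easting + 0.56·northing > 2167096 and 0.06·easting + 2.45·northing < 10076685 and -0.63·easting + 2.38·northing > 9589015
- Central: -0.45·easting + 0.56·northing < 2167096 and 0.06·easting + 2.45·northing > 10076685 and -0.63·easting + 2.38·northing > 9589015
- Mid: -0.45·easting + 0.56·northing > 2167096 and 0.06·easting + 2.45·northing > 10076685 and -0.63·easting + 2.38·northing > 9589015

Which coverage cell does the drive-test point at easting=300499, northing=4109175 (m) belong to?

Central

-0.45·300499 + 0.56·4109175 = 2165913.450, which is < 2167096
0.06·300499 + 2.45·4109175 = 10085508.690, which is > 10076685
-0.63·300499 + 2.38·4109175 = 9590522.130, which is > 9589015
This sign pattern matches Central.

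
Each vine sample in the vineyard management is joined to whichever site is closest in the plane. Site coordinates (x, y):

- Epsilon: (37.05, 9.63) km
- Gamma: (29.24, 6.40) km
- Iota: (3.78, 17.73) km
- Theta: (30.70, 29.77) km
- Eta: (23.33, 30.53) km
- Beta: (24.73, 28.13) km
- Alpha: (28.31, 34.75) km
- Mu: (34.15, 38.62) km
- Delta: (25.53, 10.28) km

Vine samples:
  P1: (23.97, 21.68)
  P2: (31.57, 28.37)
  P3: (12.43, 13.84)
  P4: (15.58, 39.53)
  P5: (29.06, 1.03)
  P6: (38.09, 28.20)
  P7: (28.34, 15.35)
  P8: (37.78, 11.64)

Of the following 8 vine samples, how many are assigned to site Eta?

1

P1 → Beta
P2 → Theta
P3 → Iota
P4 → Eta
P5 → Gamma
P6 → Theta
P7 → Delta
P8 → Epsilon
1 of the 8 goes to Eta.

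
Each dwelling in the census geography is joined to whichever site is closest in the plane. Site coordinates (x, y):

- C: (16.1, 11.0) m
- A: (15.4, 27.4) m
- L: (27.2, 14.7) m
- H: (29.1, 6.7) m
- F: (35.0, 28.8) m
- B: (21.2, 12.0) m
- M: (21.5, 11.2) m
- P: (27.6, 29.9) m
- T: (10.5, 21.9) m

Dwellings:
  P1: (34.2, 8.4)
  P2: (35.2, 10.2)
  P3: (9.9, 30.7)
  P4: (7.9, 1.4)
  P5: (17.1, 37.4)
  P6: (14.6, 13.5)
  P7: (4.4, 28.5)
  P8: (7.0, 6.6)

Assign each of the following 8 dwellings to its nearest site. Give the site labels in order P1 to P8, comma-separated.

P1 → H (d²=28.90)
P2 → H (d²=49.46)
P3 → A (d²=41.14)
P4 → C (d²=159.40)
P5 → A (d²=102.89)
P6 → C (d²=8.50)
P7 → T (d²=80.77)
P8 → C (d²=102.17)

H, H, A, C, A, C, T, C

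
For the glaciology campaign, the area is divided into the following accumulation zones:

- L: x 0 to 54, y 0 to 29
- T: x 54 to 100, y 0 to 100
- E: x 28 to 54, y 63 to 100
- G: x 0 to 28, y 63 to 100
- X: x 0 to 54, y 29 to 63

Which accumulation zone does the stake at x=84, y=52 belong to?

T

The point has x = 84 and y = 52.
Only T satisfies 54 ≤ x ≤ 100 and 0 ≤ y ≤ 100.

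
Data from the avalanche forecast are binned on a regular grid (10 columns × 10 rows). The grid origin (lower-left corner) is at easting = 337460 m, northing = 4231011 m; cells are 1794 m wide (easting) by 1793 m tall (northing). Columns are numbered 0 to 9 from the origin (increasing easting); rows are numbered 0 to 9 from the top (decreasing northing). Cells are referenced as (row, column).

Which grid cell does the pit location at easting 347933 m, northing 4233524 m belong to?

(8, 5)

Column index: ⌊(347933 − 337460) / 1794⌋ = ⌊5.838⌋ = 5
Row offset from origin: ⌊(4233524 − 4231011) / 1793⌋ = ⌊1.402⌋ = 1 → row 8 (counted from top)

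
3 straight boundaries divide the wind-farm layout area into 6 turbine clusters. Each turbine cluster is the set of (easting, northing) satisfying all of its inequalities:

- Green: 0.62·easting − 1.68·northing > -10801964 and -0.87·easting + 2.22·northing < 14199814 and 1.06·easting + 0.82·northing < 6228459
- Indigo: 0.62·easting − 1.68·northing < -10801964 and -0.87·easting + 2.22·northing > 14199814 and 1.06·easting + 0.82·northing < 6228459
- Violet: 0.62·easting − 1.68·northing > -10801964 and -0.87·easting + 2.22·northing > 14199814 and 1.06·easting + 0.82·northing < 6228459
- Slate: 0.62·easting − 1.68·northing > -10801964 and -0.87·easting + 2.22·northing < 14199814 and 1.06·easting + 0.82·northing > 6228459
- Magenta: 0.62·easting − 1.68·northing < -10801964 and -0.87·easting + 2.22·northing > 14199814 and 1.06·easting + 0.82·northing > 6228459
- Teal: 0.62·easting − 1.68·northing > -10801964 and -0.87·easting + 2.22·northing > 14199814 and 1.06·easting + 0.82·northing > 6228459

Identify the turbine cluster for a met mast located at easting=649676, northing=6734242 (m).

0.62·649676 − 1.68·6734242 = -10910727.440, which is < -10801964
-0.87·649676 + 2.22·6734242 = 14384799.120, which is > 14199814
1.06·649676 + 0.82·6734242 = 6210735.000, which is < 6228459
This sign pattern matches Indigo.

Indigo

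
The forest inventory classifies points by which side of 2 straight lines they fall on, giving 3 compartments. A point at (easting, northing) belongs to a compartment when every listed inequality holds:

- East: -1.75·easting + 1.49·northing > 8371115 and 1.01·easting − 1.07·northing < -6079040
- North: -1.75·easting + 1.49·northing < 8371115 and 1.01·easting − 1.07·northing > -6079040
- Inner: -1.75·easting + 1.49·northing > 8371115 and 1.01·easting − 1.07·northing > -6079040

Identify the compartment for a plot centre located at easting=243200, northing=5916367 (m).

East

-1.75·243200 + 1.49·5916367 = 8389786.830, which is > 8371115
1.01·243200 − 1.07·5916367 = -6084880.690, which is < -6079040
This sign pattern matches East.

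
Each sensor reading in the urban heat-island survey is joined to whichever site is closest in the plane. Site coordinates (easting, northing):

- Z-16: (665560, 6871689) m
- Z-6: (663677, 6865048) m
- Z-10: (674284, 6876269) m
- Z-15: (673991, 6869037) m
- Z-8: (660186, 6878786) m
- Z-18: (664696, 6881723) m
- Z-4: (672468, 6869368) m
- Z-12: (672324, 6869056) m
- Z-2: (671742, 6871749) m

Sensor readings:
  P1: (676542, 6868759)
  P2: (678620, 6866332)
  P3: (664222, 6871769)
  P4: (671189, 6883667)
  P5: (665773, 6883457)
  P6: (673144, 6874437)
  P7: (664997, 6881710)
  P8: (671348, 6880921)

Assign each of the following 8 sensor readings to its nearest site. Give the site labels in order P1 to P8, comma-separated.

P1 → Z-15 (d²=6584885.00)
P2 → Z-15 (d²=28744666.00)
P3 → Z-16 (d²=1796644.00)
P4 → Z-18 (d²=45938185.00)
P5 → Z-18 (d²=4166685.00)
P6 → Z-10 (d²=4655824.00)
P7 → Z-18 (d²=90770.00)
P8 → Z-10 (d²=30261200.00)

Z-15, Z-15, Z-16, Z-18, Z-18, Z-10, Z-18, Z-10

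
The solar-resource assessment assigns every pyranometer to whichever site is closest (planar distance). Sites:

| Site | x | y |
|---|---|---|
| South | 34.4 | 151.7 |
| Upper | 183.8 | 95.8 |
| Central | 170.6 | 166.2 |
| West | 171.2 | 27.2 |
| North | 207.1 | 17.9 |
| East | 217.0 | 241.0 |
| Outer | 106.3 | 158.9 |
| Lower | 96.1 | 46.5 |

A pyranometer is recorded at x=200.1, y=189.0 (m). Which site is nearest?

Central

Squared distances to each site:
South: 28847.780; Upper: 8951.930; Central: 1390.090; West: 27014.450; North: 29324.210; East: 2989.610; Outer: 9704.450; Lower: 31122.250.
Minimum at Central.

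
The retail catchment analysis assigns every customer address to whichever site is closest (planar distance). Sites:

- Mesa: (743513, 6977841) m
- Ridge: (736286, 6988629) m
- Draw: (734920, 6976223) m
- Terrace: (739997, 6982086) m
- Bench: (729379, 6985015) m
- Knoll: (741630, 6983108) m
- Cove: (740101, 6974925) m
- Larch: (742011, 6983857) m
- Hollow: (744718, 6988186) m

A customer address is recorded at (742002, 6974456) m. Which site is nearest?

Squared distances to each site:
Mesa: 13741346.000; Ridge: 233546585.000; Draw: 53277013.000; Terrace: 62236925.000; Bench: 270832610.000; Knoll: 74995488.000; Cove: 3833762.000; Larch: 88378882.000; Hollow: 195889556.000.
Minimum at Cove.

Cove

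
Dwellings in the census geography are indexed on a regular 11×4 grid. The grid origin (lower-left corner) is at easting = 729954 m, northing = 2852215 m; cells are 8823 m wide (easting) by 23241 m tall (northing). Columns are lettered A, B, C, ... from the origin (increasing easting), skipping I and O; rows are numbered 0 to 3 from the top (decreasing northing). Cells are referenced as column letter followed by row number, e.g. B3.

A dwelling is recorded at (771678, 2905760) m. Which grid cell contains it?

E1

Column index: ⌊(771678 − 729954) / 8823⌋ = ⌊4.729⌋ = 4 → column E
Row offset from origin: ⌊(2905760 − 2852215) / 23241⌋ = ⌊2.304⌋ = 2 → row 1 (counted from top)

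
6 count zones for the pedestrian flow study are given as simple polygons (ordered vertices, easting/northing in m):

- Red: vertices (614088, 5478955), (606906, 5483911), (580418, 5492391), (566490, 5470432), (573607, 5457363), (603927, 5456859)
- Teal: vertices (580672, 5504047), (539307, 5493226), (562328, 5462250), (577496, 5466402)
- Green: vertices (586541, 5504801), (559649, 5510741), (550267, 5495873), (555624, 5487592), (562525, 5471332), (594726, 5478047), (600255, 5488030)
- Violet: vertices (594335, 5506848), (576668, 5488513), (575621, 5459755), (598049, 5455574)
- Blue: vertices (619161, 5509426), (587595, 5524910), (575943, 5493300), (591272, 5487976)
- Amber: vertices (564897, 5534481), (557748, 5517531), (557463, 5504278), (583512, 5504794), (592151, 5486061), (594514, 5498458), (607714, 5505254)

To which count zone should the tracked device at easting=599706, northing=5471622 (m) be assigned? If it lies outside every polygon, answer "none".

Red

Cast a ray rightward from (599706, 5471622). For each polygon, the edges (by vertex number in listed order) whose endpoints lie on opposite sides of northing = 5471622, where each meets that height, and whether that is right or left of the point:
Red: 3–4 at easting≈567244.8 (left), 6–1 at easting≈610715.9 (right) → 1 crossing.
Teal: 2–3 at easting≈555362.8 (left), 4–1 at easting≈577936.4 (left) → 0 crossings.
Green: 4–5 at easting≈562401.9 (left), 5–6 at easting≈563915.7 (left) → 0 crossings.
Violet: 2–3 at easting≈576053.0 (left), 4–1 at easting≈596886.6 (left) → 0 crossings.
Blue: no edge straddles that height → 0 crossings.
Amber: no edge straddles that height → 0 crossings.
Only Red has an odd count, so the point is inside Red.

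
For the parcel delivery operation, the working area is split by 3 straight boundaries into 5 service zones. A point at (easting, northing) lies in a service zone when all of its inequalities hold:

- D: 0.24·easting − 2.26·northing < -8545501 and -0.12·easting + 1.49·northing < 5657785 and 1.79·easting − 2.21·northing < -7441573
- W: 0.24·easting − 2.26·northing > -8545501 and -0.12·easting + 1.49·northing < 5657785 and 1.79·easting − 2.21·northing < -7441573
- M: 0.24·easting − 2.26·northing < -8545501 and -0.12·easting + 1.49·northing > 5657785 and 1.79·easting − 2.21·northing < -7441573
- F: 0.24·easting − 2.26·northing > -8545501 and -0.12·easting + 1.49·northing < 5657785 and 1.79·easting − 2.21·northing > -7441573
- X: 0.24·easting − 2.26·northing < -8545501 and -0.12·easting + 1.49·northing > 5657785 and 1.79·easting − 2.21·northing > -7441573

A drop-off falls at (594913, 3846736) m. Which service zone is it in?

0.24·594913 − 2.26·3846736 = -8550844.240, which is < -8545501
-0.12·594913 + 1.49·3846736 = 5660247.080, which is > 5657785
1.79·594913 − 2.21·3846736 = -7436392.290, which is > -7441573
This sign pattern matches X.

X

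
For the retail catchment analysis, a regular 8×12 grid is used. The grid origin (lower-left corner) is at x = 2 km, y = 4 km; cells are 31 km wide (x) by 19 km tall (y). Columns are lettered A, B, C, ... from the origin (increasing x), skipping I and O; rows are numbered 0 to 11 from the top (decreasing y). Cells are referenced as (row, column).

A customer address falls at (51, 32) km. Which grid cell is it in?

Column index: ⌊(51 − 2) / 31⌋ = ⌊1.581⌋ = 1 → column B
Row offset from origin: ⌊(32 − 4) / 19⌋ = ⌊1.474⌋ = 1 → row 10 (counted from top)

(10, B)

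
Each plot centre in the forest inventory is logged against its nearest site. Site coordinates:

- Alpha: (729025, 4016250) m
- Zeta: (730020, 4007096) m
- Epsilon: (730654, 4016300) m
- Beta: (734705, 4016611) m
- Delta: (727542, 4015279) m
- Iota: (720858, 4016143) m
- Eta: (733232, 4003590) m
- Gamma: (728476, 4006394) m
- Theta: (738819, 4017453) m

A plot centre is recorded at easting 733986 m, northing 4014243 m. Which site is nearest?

Squared distances to each site:
Alpha: 28639570.000; Zeta: 66808765.000; Epsilon: 15333473.000; Beta: 6124385.000; Delta: 42598432.000; Iota: 175954384.000; Eta: 114054925.000; Gamma: 91966901.000; Theta: 33661989.000.
Minimum at Beta.

Beta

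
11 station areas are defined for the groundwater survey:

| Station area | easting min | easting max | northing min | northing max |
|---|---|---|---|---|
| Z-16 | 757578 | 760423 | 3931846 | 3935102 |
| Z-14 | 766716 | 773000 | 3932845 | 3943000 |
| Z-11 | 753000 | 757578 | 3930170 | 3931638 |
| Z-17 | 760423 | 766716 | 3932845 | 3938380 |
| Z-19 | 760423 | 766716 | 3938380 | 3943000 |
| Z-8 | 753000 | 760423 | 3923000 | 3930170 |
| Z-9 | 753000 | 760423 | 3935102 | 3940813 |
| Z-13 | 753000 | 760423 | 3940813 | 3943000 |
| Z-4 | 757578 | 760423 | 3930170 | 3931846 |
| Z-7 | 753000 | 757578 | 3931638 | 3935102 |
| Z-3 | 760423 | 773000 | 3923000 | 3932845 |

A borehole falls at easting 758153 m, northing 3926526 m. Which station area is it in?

The point has easting = 758153 and northing = 3926526.
Only Z-8 satisfies 753000 ≤ easting ≤ 760423 and 3923000 ≤ northing ≤ 3930170.

Z-8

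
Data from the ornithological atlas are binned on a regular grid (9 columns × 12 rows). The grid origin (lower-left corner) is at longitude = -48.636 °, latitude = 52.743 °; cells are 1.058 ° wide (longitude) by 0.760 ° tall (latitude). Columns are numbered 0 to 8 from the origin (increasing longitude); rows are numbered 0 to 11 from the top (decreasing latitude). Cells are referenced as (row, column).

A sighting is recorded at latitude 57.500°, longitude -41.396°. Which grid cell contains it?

(5, 6)

Column index: ⌊(-41.396 − -48.636) / 1.058⌋ = ⌊6.843⌋ = 6
Row offset from origin: ⌊(57.500 − 52.743) / 0.760⌋ = ⌊6.259⌋ = 6 → row 5 (counted from top)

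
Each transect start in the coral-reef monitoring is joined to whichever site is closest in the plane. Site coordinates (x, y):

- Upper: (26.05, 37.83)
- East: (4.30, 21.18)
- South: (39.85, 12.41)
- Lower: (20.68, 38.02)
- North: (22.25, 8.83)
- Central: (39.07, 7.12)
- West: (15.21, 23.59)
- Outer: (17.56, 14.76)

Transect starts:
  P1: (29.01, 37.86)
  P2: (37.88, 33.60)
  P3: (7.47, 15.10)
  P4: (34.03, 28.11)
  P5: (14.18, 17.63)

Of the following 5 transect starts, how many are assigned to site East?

P1 → Upper
P2 → Upper
P3 → East
P4 → Upper
P5 → Outer
1 of the 5 goes to East.

1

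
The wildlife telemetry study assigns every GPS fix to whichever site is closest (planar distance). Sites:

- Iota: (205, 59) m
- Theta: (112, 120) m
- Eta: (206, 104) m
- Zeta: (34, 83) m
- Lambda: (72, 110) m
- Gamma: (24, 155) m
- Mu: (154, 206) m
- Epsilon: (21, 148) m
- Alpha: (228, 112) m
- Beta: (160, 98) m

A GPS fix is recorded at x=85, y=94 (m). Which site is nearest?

Lambda

Squared distances to each site:
Iota: 15625.000; Theta: 1405.000; Eta: 14741.000; Zeta: 2722.000; Lambda: 425.000; Gamma: 7442.000; Mu: 17305.000; Epsilon: 7012.000; Alpha: 20773.000; Beta: 5641.000.
Minimum at Lambda.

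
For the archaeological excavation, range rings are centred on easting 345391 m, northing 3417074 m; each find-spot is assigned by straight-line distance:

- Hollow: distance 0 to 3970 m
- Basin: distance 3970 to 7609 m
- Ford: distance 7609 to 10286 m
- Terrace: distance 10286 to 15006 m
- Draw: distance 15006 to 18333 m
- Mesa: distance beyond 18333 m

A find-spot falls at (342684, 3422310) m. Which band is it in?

Basin

Distance = √((342684−345391)² + (3422310−3417074)²) = √(7327849.000 + 27415696.000) = 5894.366 m.
3970 ≤ 5894.366 < 7609 → Basin.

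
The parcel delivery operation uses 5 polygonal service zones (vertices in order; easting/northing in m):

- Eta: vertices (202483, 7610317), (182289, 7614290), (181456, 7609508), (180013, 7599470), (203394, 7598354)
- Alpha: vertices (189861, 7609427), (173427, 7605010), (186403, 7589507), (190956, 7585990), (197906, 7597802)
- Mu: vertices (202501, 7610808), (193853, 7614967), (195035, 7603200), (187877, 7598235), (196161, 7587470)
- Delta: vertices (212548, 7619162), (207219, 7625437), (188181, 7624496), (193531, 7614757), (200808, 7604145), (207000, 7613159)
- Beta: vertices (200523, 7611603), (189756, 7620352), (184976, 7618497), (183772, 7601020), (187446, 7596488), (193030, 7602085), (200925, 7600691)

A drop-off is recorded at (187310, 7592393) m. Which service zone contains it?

Cast a ray rightward from (187310, 7592393). For each polygon, the edges (by vertex number in listed order) whose endpoints lie on opposite sides of northing = 7592393, where each meets that height, and whether that is right or left of the point:
Eta: no edge straddles that height → 0 crossings.
Alpha: 2–3 at easting≈183987.4 (left), 4–5 at easting≈194723.4 (right) → 1 crossing.
Mu: 4–5 at easting≈192372.6 (right), 5–1 at easting≈197498.4 (right) → 2 crossings.
Delta: no edge straddles that height → 0 crossings.
Beta: no edge straddles that height → 0 crossings.
Only Alpha has an odd count, so the point is inside Alpha.

Alpha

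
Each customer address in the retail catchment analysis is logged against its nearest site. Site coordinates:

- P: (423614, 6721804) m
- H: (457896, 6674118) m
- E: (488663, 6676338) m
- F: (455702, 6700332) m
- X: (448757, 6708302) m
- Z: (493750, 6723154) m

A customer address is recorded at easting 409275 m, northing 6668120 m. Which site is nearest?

H

Squared distances to each site:
P: 3087578777.000; H: 2399977645.000; E: 6369990068.000; F: 3193079273.000; X: 3173421448.000; Z: 10164766781.000.
Minimum at H.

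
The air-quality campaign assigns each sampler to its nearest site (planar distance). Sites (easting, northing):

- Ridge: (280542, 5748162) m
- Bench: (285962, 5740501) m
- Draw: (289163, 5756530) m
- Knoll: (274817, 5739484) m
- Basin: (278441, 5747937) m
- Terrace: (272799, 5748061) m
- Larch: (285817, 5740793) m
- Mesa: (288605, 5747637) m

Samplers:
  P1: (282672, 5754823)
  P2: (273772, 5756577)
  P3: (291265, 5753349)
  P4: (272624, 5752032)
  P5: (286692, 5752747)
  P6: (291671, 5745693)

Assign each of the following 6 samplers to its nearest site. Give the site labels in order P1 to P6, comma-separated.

P1 → Draw (d²=45046930.00)
P2 → Terrace (d²=73468985.00)
P3 → Draw (d²=14537165.00)
P4 → Terrace (d²=15799466.00)
P5 → Draw (d²=20416930.00)
P6 → Mesa (d²=13179492.00)

Draw, Terrace, Draw, Terrace, Draw, Mesa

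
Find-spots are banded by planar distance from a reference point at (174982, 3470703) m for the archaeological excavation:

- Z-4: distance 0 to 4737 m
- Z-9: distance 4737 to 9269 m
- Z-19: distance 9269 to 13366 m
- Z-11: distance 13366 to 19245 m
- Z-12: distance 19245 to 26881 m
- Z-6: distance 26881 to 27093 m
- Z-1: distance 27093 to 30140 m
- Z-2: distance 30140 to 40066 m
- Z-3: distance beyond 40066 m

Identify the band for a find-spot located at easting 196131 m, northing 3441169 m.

Distance = √((196131−174982)² + (3441169−3470703)²) = √(447280201.000 + 872257156.000) = 36325.437 m.
30140 ≤ 36325.437 < 40066 → Z-2.

Z-2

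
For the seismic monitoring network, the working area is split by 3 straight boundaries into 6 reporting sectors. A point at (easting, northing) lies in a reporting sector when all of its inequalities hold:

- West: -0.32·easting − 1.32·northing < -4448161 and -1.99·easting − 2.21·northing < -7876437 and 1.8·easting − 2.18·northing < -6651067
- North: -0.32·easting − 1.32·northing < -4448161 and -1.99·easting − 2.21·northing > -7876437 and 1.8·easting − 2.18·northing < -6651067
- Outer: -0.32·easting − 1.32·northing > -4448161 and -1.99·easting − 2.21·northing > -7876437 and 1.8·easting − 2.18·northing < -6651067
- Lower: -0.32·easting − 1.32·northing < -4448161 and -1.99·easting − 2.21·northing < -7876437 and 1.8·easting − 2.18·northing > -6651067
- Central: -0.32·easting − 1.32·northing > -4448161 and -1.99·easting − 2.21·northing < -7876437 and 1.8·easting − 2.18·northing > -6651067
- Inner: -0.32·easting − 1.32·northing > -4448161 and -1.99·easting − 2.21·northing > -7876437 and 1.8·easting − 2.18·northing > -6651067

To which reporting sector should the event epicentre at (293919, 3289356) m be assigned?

Inner

-0.32·293919 − 1.32·3289356 = -4436004.000, which is > -4448161
-1.99·293919 − 2.21·3289356 = -7854375.570, which is > -7876437
1.8·293919 − 2.18·3289356 = -6641741.880, which is > -6651067
This sign pattern matches Inner.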